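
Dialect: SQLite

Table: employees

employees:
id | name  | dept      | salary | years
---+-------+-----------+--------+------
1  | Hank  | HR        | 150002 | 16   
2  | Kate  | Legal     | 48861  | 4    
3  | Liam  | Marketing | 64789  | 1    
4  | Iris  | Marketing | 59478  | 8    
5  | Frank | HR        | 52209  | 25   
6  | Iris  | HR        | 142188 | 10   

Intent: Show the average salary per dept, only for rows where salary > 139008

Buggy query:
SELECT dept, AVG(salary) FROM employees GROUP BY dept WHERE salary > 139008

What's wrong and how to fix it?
Bug: WHERE cannot follow GROUP BY

Fix: Place WHERE between FROM and GROUP BY

Corrected query:
SELECT dept, AVG(salary) FROM employees WHERE salary > 139008 GROUP BY dept

Result:
dept | AVG(salary)
-----+------------
HR   | 146095     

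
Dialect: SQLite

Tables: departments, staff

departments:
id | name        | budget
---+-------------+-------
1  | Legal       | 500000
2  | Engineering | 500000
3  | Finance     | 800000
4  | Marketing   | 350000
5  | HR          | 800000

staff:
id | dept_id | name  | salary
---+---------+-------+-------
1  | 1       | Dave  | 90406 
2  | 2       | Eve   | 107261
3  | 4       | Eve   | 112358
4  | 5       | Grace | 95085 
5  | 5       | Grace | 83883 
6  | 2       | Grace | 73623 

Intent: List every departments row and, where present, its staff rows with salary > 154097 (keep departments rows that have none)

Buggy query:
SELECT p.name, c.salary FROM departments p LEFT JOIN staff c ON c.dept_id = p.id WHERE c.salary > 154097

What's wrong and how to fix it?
Bug: Filtering c.salary in WHERE discards the NULL rows produced by LEFT JOIN, turning it into an inner join

Fix: Put 'c.salary > 154097' in the JOIN's ON clause instead of WHERE

Corrected query:
SELECT p.name, c.salary FROM departments p LEFT JOIN staff c ON c.dept_id = p.id AND c.salary > 154097

Result:
name        | salary
------------+-------
Legal       | NULL  
Engineering | NULL  
Finance     | NULL  
Marketing   | NULL  
HR          | NULL  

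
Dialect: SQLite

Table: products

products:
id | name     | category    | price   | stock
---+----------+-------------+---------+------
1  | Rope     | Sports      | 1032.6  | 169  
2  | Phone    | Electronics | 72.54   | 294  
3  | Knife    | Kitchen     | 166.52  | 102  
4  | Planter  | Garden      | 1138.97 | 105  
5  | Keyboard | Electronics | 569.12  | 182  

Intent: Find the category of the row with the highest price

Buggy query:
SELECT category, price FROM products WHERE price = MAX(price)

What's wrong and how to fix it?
Bug: MAX(price) is an aggregate and cannot be used directly in WHERE

Fix: Wrap MAX in a scalar subquery so WHERE compares against a single value

Corrected query:
SELECT category, price FROM products WHERE price = (SELECT MAX(price) FROM products)

Result:
category | price  
---------+--------
Garden   | 1138.97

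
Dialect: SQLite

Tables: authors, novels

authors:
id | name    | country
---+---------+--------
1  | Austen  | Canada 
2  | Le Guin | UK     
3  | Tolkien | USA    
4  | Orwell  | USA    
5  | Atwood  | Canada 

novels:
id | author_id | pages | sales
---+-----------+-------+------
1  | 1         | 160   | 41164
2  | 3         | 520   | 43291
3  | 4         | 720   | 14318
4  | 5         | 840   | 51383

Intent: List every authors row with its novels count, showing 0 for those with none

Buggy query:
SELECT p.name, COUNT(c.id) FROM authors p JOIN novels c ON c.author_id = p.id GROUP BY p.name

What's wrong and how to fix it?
Bug: INNER JOIN drops authors rows that have no matching novels rows

Fix: Switch to LEFT JOIN to retain unmatched parent rows

Corrected query:
SELECT p.name, COUNT(c.id) FROM authors p LEFT JOIN novels c ON c.author_id = p.id GROUP BY p.name

Result:
name    | COUNT(c.id)
--------+------------
Atwood  | 1          
Austen  | 1          
Le Guin | 0          
Orwell  | 1          
Tolkien | 1          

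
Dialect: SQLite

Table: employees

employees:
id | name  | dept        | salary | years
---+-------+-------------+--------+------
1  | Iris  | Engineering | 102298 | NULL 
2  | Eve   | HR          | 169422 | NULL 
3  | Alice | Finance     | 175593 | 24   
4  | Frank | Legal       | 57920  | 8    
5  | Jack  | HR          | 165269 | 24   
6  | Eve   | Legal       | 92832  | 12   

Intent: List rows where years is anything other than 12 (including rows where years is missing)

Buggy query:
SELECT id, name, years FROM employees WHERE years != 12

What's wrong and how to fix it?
Bug: Inequality against NULL is unknown, not true; rows with NULL are dropped

Fix: Handle NULL separately with IS NULL alongside the inequality

Corrected query:
SELECT id, name, years FROM employees WHERE years != 12 OR years IS NULL

Result:
id | name  | years
---+-------+------
1  | Iris  | NULL 
2  | Eve   | NULL 
3  | Alice | 24   
4  | Frank | 8    
5  | Jack  | 24   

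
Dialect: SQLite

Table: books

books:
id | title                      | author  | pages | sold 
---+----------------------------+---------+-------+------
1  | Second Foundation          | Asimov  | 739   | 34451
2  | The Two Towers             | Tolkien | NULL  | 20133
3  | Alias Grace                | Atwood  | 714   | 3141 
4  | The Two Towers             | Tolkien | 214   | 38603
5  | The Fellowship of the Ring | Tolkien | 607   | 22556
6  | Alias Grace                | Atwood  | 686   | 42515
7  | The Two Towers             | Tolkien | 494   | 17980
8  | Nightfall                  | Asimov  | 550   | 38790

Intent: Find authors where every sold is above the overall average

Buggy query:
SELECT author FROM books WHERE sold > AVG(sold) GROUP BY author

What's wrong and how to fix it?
Bug: WHERE evaluates per row before aggregation, so AVG() is unavailable

Fix: Compute the overall average in a scalar subquery and compare each group's MIN against it in HAVING

Corrected query:
SELECT author FROM books GROUP BY author HAVING MIN(sold) > (SELECT AVG(sold) FROM books)

Result:
author
------
Asimov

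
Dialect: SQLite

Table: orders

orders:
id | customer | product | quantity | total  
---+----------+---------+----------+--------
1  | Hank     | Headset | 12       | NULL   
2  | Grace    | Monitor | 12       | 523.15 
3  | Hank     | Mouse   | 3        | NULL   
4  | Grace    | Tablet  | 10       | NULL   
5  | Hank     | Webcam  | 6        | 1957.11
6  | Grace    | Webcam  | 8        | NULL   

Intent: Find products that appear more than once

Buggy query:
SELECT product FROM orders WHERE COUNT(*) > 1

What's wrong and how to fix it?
Bug: WHERE can't reference COUNT(*); aggregates are computed after WHERE

Fix: GROUP BY product, then filter groups with HAVING COUNT(*) > 1

Corrected query:
SELECT product FROM orders GROUP BY product HAVING COUNT(*) > 1

Result:
product
-------
Webcam 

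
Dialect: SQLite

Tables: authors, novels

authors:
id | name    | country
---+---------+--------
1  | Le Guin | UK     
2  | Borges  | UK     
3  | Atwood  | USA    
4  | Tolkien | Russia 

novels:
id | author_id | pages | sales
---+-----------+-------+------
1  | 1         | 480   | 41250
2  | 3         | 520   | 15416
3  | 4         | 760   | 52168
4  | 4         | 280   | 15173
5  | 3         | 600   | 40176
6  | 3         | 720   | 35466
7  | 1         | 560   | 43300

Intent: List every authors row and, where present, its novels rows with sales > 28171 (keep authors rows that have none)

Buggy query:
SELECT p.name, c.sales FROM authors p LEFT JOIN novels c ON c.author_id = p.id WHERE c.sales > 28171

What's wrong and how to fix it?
Bug: A WHERE condition on the right-hand table after LEFT JOIN drops unmatched parents

Fix: Move the right-table condition into the ON clause so unmatched parents are kept

Corrected query:
SELECT p.name, c.sales FROM authors p LEFT JOIN novels c ON c.author_id = p.id AND c.sales > 28171

Result:
name    | sales
--------+------
Le Guin | 41250
Le Guin | 43300
Borges  | NULL 
Atwood  | 35466
Atwood  | 40176
Tolkien | 52168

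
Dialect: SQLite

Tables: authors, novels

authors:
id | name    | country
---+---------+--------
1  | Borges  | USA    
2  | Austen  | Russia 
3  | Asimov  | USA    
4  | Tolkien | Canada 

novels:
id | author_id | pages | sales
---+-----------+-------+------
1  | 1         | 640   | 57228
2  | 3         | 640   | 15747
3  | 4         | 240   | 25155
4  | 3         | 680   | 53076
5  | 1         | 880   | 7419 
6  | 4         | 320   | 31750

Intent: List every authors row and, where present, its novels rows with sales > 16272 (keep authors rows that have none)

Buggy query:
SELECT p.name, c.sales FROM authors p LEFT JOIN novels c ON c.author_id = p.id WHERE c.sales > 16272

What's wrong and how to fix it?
Bug: A WHERE condition on the right-hand table after LEFT JOIN drops unmatched parents

Fix: Put 'c.sales > 16272' in the JOIN's ON clause instead of WHERE

Corrected query:
SELECT p.name, c.sales FROM authors p LEFT JOIN novels c ON c.author_id = p.id AND c.sales > 16272

Result:
name    | sales
--------+------
Borges  | 57228
Austen  | NULL 
Asimov  | 53076
Tolkien | 25155
Tolkien | 31750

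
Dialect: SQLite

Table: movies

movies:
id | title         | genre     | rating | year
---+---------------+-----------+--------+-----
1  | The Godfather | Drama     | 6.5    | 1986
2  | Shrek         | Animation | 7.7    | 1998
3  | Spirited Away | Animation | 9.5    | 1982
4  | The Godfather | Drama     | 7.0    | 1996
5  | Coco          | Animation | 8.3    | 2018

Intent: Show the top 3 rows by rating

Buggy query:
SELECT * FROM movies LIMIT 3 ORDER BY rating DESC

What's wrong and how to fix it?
Bug: LIMIT must come after ORDER BY

Fix: Swap the clauses: ORDER BY first, then LIMIT

Corrected query:
SELECT * FROM movies ORDER BY rating DESC LIMIT 3

Result:
id | title         | genre     | rating | year
---+---------------+-----------+--------+-----
3  | Spirited Away | Animation | 9.5    | 1982
5  | Coco          | Animation | 8.3    | 2018
2  | Shrek         | Animation | 7.7    | 1998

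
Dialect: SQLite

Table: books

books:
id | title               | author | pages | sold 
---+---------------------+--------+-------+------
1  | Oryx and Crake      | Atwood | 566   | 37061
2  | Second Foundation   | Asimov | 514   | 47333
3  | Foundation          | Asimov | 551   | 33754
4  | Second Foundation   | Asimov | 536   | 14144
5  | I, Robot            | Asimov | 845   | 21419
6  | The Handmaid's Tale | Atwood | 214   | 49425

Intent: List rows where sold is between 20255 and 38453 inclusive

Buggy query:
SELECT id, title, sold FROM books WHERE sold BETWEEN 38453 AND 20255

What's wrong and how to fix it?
Bug: BETWEEN expects the lower bound first; with 38453 AND 20255 the range is empty

Fix: Swap the bounds so the smaller value comes first

Corrected query:
SELECT id, title, sold FROM books WHERE sold BETWEEN 20255 AND 38453

Result:
id | title          | sold 
---+----------------+------
1  | Oryx and Crake | 37061
3  | Foundation     | 33754
5  | I, Robot       | 21419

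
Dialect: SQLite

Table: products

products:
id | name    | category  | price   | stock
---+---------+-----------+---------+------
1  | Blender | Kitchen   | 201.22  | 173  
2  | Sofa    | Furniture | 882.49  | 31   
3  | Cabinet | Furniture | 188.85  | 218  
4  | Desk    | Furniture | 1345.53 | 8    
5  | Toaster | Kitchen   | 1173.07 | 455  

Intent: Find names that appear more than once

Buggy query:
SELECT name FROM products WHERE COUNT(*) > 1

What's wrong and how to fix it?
Bug: WHERE can't reference COUNT(*); aggregates are computed after WHERE

Fix: Group first, then use HAVING for the count condition

Corrected query:
SELECT name FROM products GROUP BY name HAVING COUNT(*) > 1

Result:
(no rows)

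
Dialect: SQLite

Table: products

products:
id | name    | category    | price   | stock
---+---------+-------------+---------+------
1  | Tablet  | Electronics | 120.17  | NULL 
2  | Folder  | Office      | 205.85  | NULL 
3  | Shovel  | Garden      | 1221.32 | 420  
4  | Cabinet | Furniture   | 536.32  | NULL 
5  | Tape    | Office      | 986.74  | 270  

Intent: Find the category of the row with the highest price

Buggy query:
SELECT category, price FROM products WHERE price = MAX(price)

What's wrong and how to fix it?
Bug: WHERE is evaluated per row; an aggregate over the whole table isn't defined there

Fix: Wrap MAX in a scalar subquery so WHERE compares against a single value

Corrected query:
SELECT category, price FROM products WHERE price = (SELECT MAX(price) FROM products)

Result:
category | price  
---------+--------
Garden   | 1221.32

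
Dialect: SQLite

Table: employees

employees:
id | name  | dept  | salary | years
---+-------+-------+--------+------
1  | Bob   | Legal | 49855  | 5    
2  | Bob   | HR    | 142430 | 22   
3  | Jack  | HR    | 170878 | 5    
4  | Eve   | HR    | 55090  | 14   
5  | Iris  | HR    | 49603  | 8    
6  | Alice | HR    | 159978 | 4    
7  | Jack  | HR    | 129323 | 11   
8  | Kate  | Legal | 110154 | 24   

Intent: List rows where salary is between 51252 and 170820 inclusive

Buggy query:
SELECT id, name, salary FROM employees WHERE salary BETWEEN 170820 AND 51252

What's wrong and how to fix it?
Bug: The bounds are reversed; BETWEEN a AND b requires a <= b to match anything

Fix: Write BETWEEN 51252 AND 170820

Corrected query:
SELECT id, name, salary FROM employees WHERE salary BETWEEN 51252 AND 170820

Result:
id | name  | salary
---+-------+-------
2  | Bob   | 142430
4  | Eve   | 55090 
6  | Alice | 159978
7  | Jack  | 129323
8  | Kate  | 110154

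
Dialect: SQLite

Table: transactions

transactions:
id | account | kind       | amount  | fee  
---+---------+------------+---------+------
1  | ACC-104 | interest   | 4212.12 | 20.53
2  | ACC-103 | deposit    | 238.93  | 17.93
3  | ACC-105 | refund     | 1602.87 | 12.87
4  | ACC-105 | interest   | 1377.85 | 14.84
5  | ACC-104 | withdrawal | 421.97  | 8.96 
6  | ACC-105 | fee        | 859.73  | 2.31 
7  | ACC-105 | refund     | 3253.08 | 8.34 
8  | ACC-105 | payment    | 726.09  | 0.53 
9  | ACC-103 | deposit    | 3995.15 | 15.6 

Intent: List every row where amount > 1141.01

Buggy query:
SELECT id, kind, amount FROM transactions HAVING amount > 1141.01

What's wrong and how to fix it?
Bug: This is a non-aggregate query (no GROUP BY, no aggregates), so in SQLite the HAVING clause is invalid here; a row-level condition belongs in WHERE

Fix: Replace HAVING with WHERE since the condition applies to individual rows

Corrected query:
SELECT id, kind, amount FROM transactions WHERE amount > 1141.01

Result:
id | kind     | amount 
---+----------+--------
1  | interest | 4212.12
3  | refund   | 1602.87
4  | interest | 1377.85
7  | refund   | 3253.08
9  | deposit  | 3995.15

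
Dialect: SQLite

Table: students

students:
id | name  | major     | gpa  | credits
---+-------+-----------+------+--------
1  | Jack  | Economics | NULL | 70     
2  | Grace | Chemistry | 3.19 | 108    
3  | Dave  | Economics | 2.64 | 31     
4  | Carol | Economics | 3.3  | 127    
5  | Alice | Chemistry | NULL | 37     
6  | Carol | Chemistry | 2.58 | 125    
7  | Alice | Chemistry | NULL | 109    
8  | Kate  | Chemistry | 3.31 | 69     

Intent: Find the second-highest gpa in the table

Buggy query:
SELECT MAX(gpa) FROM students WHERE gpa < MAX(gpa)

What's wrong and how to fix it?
Bug: MAX(gpa) on the right of the comparison is an aggregate-in-WHERE error

Fix: Compute the overall MAX in a subquery, then take MAX of rows below it

Corrected query:
SELECT MAX(gpa) FROM students WHERE gpa < (SELECT MAX(gpa) FROM students)

Result:
MAX(gpa)
--------
3.3     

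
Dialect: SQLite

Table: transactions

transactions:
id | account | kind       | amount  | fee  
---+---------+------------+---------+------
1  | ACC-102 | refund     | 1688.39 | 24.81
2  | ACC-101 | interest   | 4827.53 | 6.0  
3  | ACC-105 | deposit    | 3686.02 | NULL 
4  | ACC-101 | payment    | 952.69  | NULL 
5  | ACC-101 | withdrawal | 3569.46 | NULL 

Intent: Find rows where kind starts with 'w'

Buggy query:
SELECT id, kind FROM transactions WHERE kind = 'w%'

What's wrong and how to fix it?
Bug: Wildcards only work with LIKE; '=' treats '%' as a literal character

Fix: Replace '=' with LIKE so 'w%' is treated as a pattern

Corrected query:
SELECT id, kind FROM transactions WHERE kind LIKE 'w%'

Result:
id | kind      
---+-----------
5  | withdrawal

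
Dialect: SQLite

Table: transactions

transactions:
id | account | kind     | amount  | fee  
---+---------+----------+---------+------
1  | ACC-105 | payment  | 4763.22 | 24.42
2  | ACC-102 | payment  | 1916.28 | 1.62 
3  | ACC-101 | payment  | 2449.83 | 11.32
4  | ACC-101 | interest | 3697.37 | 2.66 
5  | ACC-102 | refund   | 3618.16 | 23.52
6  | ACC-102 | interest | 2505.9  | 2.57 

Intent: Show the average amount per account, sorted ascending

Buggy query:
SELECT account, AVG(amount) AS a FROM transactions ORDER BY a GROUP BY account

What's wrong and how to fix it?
Bug: ORDER BY appears before GROUP BY; SQL clause order requires GROUP BY first

Fix: Move ORDER BY to the end, after GROUP BY

Corrected query:
SELECT account, AVG(amount) AS a FROM transactions GROUP BY account ORDER BY a

Result:
account | a          
--------+------------
ACC-102 | 2680.113333
ACC-101 | 3073.6     
ACC-105 | 4763.22    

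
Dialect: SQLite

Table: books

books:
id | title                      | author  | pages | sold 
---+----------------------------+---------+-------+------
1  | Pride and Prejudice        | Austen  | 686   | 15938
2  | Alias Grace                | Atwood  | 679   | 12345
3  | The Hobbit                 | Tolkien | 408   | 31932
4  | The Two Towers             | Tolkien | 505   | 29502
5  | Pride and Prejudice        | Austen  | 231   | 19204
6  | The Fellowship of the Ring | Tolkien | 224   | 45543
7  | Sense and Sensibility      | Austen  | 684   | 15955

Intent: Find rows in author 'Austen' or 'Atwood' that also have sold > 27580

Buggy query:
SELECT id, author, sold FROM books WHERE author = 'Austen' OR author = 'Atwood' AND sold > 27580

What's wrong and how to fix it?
Bug: Without parentheses, AND is evaluated before OR, so the sold filter only applies to the 'Atwood' branch

Fix: Group the OR with parentheses (or use IN), then AND the threshold

Corrected query:
SELECT id, author, sold FROM books WHERE (author = 'Austen' OR author = 'Atwood') AND sold > 27580

Result:
(no rows)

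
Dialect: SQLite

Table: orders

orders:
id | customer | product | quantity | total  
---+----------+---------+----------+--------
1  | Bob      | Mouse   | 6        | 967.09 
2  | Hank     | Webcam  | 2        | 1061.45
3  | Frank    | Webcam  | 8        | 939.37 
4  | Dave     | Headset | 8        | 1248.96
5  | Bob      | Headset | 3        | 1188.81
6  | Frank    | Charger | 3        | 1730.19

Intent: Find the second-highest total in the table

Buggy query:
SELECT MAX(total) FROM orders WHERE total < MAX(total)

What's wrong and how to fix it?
Bug: MAX(total) on the right of the comparison is an aggregate-in-WHERE error

Fix: Compute the overall MAX in a subquery, then take MAX of rows below it

Corrected query:
SELECT MAX(total) FROM orders WHERE total < (SELECT MAX(total) FROM orders)

Result:
MAX(total)
----------
1248.96   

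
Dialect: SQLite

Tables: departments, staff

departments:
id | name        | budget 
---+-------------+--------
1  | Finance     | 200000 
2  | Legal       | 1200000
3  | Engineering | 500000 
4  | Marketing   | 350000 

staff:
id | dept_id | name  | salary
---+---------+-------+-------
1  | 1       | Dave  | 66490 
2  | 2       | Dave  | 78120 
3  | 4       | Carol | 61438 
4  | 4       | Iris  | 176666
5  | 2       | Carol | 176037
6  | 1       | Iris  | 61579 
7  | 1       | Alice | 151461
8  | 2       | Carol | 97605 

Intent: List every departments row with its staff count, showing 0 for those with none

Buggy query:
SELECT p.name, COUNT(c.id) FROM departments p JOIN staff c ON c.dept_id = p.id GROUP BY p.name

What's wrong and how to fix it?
Bug: INNER JOIN drops departments rows that have no matching staff rows

Fix: Use LEFT JOIN so parents without children still appear (COUNT(c.id) gives 0)

Corrected query:
SELECT p.name, COUNT(c.id) FROM departments p LEFT JOIN staff c ON c.dept_id = p.id GROUP BY p.name

Result:
name        | COUNT(c.id)
------------+------------
Engineering | 0          
Finance     | 3          
Legal       | 3          
Marketing   | 2          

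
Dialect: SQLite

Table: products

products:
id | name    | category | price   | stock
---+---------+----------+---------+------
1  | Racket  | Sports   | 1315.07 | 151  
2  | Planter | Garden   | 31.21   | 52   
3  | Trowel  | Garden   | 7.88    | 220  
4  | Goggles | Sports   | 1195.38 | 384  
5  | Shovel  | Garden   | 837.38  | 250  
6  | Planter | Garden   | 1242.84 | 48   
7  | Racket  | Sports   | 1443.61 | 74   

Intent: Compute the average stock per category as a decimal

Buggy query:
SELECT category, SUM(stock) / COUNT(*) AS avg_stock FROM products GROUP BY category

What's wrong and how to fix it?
Bug: SUM(stock) and COUNT(*) are both integers; the division truncates the fractional part

Fix: Cast one side to REAL so the division keeps the fractional part

Corrected query:
SELECT category, SUM(stock) * 1.0 / COUNT(*) AS avg_stock FROM products GROUP BY category

Result:
category | avg_stock
---------+----------
Garden   | 142.5    
Sports   | 203      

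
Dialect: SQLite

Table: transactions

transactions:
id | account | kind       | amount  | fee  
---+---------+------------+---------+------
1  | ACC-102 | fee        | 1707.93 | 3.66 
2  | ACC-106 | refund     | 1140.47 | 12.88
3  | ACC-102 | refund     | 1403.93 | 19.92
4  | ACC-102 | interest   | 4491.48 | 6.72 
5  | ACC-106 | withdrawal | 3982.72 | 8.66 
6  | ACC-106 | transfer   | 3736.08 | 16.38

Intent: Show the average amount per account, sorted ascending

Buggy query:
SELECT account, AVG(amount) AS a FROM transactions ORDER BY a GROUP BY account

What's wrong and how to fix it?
Bug: GROUP BY must precede ORDER BY

Fix: Reorder: SELECT … FROM … GROUP BY … ORDER BY …

Corrected query:
SELECT account, AVG(amount) AS a FROM transactions GROUP BY account ORDER BY a

Result:
account | a          
--------+------------
ACC-102 | 2534.446667
ACC-106 | 2953.09    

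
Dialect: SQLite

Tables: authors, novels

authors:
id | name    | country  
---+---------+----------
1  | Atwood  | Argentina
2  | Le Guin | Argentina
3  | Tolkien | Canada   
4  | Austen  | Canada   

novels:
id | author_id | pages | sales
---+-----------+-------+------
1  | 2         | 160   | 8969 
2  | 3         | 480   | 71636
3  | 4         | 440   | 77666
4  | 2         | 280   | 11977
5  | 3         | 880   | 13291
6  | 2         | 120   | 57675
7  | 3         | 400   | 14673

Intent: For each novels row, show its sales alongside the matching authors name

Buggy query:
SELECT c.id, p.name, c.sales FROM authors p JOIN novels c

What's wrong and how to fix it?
Bug: JOIN with no ON clause produces a cartesian product; every novels row pairs with every authors row

Fix: Specify the join condition linking the foreign key to the parent id

Corrected query:
SELECT c.id, p.name, c.sales FROM authors p JOIN novels c ON c.author_id = p.id

Result:
id | name    | sales
---+---------+------
1  | Le Guin | 8969 
2  | Tolkien | 71636
3  | Austen  | 77666
4  | Le Guin | 11977
5  | Tolkien | 13291
6  | Le Guin | 57675
7  | Tolkien | 14673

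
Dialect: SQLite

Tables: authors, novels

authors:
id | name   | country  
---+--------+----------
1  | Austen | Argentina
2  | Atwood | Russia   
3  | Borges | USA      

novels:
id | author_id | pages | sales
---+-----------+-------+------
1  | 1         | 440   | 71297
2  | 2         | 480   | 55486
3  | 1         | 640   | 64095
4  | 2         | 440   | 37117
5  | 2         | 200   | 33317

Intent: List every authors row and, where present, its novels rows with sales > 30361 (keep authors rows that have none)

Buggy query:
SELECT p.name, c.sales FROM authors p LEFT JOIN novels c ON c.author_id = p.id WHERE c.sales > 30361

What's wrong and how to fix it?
Bug: Filtering c.sales in WHERE discards the NULL rows produced by LEFT JOIN, turning it into an inner join

Fix: Move the right-table condition into the ON clause so unmatched parents are kept

Corrected query:
SELECT p.name, c.sales FROM authors p LEFT JOIN novels c ON c.author_id = p.id AND c.sales > 30361

Result:
name   | sales
-------+------
Austen | 64095
Austen | 71297
Atwood | 33317
Atwood | 37117
Atwood | 55486
Borges | NULL 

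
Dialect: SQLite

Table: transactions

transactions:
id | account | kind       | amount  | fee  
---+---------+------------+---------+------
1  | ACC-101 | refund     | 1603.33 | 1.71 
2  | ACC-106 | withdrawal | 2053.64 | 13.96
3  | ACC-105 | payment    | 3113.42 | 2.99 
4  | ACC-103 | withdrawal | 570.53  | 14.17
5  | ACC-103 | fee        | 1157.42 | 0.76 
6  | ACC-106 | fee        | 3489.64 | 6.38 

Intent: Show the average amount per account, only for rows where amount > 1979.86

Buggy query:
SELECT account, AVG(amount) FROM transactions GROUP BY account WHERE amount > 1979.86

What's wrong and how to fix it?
Bug: WHERE cannot follow GROUP BY

Fix: Move the WHERE clause before GROUP BY

Corrected query:
SELECT account, AVG(amount) FROM transactions WHERE amount > 1979.86 GROUP BY account

Result:
account | AVG(amount)
--------+------------
ACC-105 | 3113.42    
ACC-106 | 2771.64    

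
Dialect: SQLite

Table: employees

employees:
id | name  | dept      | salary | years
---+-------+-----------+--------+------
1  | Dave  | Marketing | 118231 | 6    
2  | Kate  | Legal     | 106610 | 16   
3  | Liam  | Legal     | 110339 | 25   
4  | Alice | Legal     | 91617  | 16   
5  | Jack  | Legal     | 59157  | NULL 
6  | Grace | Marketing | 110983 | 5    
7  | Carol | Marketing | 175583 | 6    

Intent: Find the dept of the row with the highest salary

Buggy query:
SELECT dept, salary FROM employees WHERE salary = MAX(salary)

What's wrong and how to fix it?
Bug: WHERE is evaluated per row; an aggregate over the whole table isn't defined there

Fix: Use a subquery: WHERE salary = (SELECT MAX(salary) FROM employees)

Corrected query:
SELECT dept, salary FROM employees WHERE salary = (SELECT MAX(salary) FROM employees)

Result:
dept      | salary
----------+-------
Marketing | 175583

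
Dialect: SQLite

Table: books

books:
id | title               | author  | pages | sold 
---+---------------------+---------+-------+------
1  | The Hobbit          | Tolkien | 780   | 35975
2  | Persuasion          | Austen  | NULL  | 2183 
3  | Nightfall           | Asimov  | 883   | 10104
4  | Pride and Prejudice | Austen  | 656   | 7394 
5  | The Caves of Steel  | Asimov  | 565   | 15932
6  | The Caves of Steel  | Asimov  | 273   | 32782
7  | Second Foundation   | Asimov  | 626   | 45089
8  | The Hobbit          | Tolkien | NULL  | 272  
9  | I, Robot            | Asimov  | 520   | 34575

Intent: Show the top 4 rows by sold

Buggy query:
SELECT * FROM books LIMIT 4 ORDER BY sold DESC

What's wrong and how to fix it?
Bug: ORDER BY cannot follow LIMIT; LIMIT is the final clause

Fix: Sort with ORDER BY, then apply LIMIT

Corrected query:
SELECT * FROM books ORDER BY sold DESC LIMIT 4

Result:
id | title              | author  | pages | sold 
---+--------------------+---------+-------+------
7  | Second Foundation  | Asimov  | 626   | 45089
1  | The Hobbit         | Tolkien | 780   | 35975
9  | I, Robot           | Asimov  | 520   | 34575
6  | The Caves of Steel | Asimov  | 273   | 32782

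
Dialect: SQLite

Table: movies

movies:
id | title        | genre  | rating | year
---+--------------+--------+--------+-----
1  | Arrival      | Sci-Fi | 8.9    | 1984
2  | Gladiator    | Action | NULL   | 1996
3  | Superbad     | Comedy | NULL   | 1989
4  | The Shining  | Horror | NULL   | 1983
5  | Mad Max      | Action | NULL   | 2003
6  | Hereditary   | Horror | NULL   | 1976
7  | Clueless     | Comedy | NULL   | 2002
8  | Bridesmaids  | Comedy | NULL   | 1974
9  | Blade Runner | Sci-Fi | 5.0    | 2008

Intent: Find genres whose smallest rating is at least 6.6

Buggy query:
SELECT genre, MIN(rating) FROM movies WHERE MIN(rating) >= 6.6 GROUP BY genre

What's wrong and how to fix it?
Bug: MIN() in WHERE is a misuse of aggregate

Fix: Replace WHERE with HAVING after the GROUP BY

Corrected query:
SELECT genre, MIN(rating) FROM movies GROUP BY genre HAVING MIN(rating) >= 6.6

Result:
(no rows)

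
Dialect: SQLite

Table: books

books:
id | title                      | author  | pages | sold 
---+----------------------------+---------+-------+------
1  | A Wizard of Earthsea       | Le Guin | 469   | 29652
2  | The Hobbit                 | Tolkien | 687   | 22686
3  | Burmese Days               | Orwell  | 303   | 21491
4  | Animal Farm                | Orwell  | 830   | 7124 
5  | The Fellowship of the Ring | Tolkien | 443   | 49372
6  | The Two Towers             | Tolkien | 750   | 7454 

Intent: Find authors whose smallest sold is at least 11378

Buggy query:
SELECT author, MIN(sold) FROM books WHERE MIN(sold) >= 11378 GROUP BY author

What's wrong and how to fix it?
Bug: MIN() in WHERE is a misuse of aggregate

Fix: Replace WHERE with HAVING after the GROUP BY

Corrected query:
SELECT author, MIN(sold) FROM books GROUP BY author HAVING MIN(sold) >= 11378

Result:
author  | MIN(sold)
--------+----------
Le Guin | 29652    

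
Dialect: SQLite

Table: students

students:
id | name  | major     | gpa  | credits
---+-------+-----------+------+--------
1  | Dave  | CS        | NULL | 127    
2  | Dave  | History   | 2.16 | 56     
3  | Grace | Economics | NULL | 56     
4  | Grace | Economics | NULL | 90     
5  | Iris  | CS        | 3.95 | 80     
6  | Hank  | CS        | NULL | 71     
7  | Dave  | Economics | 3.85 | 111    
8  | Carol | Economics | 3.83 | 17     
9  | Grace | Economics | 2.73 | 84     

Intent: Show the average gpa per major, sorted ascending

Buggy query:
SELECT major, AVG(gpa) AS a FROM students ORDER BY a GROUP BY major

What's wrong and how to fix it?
Bug: ORDER BY appears before GROUP BY; SQL clause order requires GROUP BY first

Fix: Move ORDER BY to the end, after GROUP BY

Corrected query:
SELECT major, AVG(gpa) AS a FROM students GROUP BY major ORDER BY a

Result:
major     | a   
----------+-----
History   | 2.16
Economics | 3.47
CS        | 3.95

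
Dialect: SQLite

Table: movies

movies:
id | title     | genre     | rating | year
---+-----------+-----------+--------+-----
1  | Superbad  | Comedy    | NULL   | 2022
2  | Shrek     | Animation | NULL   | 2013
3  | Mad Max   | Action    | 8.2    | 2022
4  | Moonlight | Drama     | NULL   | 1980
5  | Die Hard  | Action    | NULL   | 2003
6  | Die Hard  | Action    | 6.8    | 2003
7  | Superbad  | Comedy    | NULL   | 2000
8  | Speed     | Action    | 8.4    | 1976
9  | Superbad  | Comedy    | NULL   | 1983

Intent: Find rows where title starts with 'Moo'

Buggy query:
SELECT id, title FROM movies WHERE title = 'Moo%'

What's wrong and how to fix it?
Bug: '=' compares the literal string including the % character; pattern matching needs LIKE

Fix: Replace '=' with LIKE so 'Moo%' is treated as a pattern

Corrected query:
SELECT id, title FROM movies WHERE title LIKE 'Moo%'

Result:
id | title    
---+----------
4  | Moonlight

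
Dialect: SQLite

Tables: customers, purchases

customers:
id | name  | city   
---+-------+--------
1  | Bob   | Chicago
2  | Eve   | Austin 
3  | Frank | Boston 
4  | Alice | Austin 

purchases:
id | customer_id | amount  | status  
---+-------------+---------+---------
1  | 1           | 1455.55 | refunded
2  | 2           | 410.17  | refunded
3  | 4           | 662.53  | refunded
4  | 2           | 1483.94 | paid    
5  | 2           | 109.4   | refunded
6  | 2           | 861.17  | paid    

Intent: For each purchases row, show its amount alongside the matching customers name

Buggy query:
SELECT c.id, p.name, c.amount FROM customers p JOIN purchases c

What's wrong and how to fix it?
Bug: JOIN with no ON clause produces a cartesian product; every purchases row pairs with every customers row

Fix: Add ON c.customer_id = p.id to the JOIN

Corrected query:
SELECT c.id, p.name, c.amount FROM customers p JOIN purchases c ON c.customer_id = p.id

Result:
id | name  | amount 
---+-------+--------
1  | Bob   | 1455.55
2  | Eve   | 410.17 
3  | Alice | 662.53 
4  | Eve   | 1483.94
5  | Eve   | 109.4  
6  | Eve   | 861.17 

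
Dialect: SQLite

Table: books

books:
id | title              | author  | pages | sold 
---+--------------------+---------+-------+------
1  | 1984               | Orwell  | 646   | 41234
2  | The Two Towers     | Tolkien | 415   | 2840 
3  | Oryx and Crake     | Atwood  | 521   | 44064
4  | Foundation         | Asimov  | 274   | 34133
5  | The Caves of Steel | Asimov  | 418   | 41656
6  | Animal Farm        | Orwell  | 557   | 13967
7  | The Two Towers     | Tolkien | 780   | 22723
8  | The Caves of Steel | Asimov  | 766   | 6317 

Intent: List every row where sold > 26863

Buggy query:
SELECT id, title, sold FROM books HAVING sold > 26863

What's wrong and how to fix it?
Bug: This is a non-aggregate query (no GROUP BY, no aggregates), so in SQLite the HAVING clause is invalid here; a row-level condition belongs in WHERE

Fix: Replace HAVING with WHERE since the condition applies to individual rows

Corrected query:
SELECT id, title, sold FROM books WHERE sold > 26863

Result:
id | title              | sold 
---+--------------------+------
1  | 1984               | 41234
3  | Oryx and Crake     | 44064
4  | Foundation         | 34133
5  | The Caves of Steel | 41656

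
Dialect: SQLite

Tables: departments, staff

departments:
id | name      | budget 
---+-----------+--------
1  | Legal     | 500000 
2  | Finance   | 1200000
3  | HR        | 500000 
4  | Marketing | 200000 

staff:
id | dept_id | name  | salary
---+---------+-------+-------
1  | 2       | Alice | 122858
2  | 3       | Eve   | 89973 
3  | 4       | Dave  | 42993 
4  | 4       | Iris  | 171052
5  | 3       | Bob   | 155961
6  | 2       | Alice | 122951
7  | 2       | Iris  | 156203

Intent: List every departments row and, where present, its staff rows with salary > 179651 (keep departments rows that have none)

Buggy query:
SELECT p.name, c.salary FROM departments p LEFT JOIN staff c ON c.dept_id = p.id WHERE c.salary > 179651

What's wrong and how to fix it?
Bug: A WHERE condition on the right-hand table after LEFT JOIN drops unmatched parents

Fix: Put 'c.salary > 179651' in the JOIN's ON clause instead of WHERE

Corrected query:
SELECT p.name, c.salary FROM departments p LEFT JOIN staff c ON c.dept_id = p.id AND c.salary > 179651

Result:
name      | salary
----------+-------
Legal     | NULL  
Finance   | NULL  
HR        | NULL  
Marketing | NULL  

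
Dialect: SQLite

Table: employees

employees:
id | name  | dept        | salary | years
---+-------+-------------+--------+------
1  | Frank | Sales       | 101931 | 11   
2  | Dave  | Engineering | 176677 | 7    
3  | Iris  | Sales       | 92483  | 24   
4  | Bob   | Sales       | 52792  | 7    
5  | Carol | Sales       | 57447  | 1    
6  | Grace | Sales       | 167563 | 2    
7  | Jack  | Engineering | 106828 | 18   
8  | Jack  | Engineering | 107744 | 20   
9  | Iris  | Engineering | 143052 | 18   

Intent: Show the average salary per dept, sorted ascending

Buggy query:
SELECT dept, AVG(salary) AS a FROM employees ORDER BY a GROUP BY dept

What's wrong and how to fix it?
Bug: ORDER BY appears before GROUP BY; SQL clause order requires GROUP BY first

Fix: Move ORDER BY to the end, after GROUP BY

Corrected query:
SELECT dept, AVG(salary) AS a FROM employees GROUP BY dept ORDER BY a

Result:
dept        | a        
------------+----------
Sales       | 94443.2  
Engineering | 133575.25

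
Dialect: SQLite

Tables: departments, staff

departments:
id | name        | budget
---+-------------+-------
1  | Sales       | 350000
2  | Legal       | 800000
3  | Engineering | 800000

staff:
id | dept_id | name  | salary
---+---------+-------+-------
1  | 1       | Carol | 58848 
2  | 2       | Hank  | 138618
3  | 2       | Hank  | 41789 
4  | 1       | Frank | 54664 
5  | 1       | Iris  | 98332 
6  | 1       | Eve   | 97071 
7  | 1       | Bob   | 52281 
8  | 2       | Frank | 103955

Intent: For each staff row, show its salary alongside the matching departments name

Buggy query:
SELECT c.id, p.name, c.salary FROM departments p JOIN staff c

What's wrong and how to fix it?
Bug: JOIN with no ON clause produces a cartesian product; every staff row pairs with every departments row

Fix: Specify the join condition linking the foreign key to the parent id

Corrected query:
SELECT c.id, p.name, c.salary FROM departments p JOIN staff c ON c.dept_id = p.id

Result:
id | name  | salary
---+-------+-------
1  | Sales | 58848 
2  | Legal | 138618
3  | Legal | 41789 
4  | Sales | 54664 
5  | Sales | 98332 
6  | Sales | 97071 
7  | Sales | 52281 
8  | Legal | 103955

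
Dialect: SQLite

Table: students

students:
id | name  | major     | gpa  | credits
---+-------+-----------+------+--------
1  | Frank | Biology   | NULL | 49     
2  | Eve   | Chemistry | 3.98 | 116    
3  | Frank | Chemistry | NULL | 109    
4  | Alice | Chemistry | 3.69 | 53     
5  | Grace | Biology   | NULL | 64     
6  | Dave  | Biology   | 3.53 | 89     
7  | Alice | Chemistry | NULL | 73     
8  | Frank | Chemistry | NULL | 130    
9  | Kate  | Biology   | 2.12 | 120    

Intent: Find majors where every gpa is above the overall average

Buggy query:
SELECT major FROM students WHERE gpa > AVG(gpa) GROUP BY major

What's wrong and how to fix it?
Bug: AVG() is an aggregate; it can't sit directly in WHERE

Fix: Compute the overall average in a scalar subquery and compare each group's MIN against it in HAVING

Corrected query:
SELECT major FROM students GROUP BY major HAVING MIN(gpa) > (SELECT AVG(gpa) FROM students)

Result:
major    
---------
Chemistry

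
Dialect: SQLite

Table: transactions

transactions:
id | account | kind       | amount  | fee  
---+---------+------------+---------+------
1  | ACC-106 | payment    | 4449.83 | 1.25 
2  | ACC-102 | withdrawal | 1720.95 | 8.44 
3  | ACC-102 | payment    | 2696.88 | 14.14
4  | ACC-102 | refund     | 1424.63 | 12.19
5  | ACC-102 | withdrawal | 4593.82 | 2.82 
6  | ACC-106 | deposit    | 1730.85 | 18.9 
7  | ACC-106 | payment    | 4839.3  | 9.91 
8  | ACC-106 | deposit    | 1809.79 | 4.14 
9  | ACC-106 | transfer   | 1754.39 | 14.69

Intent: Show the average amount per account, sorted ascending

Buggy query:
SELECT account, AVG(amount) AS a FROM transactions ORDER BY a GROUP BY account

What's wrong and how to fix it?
Bug: ORDER BY appears before GROUP BY; SQL clause order requires GROUP BY first

Fix: Reorder: SELECT … FROM … GROUP BY … ORDER BY …

Corrected query:
SELECT account, AVG(amount) AS a FROM transactions GROUP BY account ORDER BY a

Result:
account | a       
--------+---------
ACC-102 | 2609.07 
ACC-106 | 2916.832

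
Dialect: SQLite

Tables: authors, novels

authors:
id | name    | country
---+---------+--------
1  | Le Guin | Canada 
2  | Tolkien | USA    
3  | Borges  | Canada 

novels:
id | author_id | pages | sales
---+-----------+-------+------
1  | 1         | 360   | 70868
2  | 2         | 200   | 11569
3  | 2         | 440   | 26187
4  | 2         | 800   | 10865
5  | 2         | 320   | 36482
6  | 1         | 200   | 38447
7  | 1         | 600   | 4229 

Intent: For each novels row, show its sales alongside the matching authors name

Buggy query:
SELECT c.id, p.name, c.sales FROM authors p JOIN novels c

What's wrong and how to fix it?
Bug: Missing join condition: each novels row is matched to all authors rows instead of just its own

Fix: Specify the join condition linking the foreign key to the parent id

Corrected query:
SELECT c.id, p.name, c.sales FROM authors p JOIN novels c ON c.author_id = p.id

Result:
id | name    | sales
---+---------+------
1  | Le Guin | 70868
2  | Tolkien | 11569
3  | Tolkien | 26187
4  | Tolkien | 10865
5  | Tolkien | 36482
6  | Le Guin | 38447
7  | Le Guin | 4229 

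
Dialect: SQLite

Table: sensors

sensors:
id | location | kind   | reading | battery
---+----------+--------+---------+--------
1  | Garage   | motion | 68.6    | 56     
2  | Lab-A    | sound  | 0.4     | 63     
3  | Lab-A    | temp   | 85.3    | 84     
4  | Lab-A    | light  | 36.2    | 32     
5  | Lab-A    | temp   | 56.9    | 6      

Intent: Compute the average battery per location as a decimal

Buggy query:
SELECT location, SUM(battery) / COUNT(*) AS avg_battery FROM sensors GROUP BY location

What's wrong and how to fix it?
Bug: SUM(battery) and COUNT(*) are both integers; the division truncates the fractional part

Fix: Cast one side to REAL so the division keeps the fractional part

Corrected query:
SELECT location, SUM(battery) * 1.0 / COUNT(*) AS avg_battery FROM sensors GROUP BY location

Result:
location | avg_battery
---------+------------
Garage   | 56         
Lab-A    | 46.25      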